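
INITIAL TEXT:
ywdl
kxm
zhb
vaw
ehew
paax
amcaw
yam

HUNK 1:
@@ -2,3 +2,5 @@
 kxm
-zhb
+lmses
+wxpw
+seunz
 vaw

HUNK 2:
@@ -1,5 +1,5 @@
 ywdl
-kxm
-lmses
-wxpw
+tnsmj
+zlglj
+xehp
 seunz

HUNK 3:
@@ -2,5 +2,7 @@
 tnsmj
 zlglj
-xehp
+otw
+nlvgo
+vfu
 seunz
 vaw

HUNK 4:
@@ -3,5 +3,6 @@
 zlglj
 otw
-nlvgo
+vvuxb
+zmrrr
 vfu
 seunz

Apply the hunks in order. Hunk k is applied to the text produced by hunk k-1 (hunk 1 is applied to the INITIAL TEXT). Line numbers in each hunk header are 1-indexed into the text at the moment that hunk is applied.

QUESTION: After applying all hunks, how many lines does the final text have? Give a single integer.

Hunk 1: at line 2 remove [zhb] add [lmses,wxpw,seunz] -> 10 lines: ywdl kxm lmses wxpw seunz vaw ehew paax amcaw yam
Hunk 2: at line 1 remove [kxm,lmses,wxpw] add [tnsmj,zlglj,xehp] -> 10 lines: ywdl tnsmj zlglj xehp seunz vaw ehew paax amcaw yam
Hunk 3: at line 2 remove [xehp] add [otw,nlvgo,vfu] -> 12 lines: ywdl tnsmj zlglj otw nlvgo vfu seunz vaw ehew paax amcaw yam
Hunk 4: at line 3 remove [nlvgo] add [vvuxb,zmrrr] -> 13 lines: ywdl tnsmj zlglj otw vvuxb zmrrr vfu seunz vaw ehew paax amcaw yam
Final line count: 13

Answer: 13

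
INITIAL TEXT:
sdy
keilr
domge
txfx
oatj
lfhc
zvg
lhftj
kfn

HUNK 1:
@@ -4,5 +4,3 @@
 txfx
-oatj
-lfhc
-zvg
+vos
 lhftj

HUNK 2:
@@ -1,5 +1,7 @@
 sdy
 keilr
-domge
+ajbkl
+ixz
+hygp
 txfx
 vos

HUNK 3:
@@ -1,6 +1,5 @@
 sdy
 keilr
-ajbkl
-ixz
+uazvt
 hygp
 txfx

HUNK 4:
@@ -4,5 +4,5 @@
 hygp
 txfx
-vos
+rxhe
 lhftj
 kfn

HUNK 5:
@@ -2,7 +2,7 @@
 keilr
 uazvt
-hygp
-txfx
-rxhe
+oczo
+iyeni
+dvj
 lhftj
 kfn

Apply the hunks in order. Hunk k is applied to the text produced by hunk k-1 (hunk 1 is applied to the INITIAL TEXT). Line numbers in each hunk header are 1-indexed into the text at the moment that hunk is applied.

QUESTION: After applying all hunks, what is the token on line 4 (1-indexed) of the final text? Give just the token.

Hunk 1: at line 4 remove [oatj,lfhc,zvg] add [vos] -> 7 lines: sdy keilr domge txfx vos lhftj kfn
Hunk 2: at line 1 remove [domge] add [ajbkl,ixz,hygp] -> 9 lines: sdy keilr ajbkl ixz hygp txfx vos lhftj kfn
Hunk 3: at line 1 remove [ajbkl,ixz] add [uazvt] -> 8 lines: sdy keilr uazvt hygp txfx vos lhftj kfn
Hunk 4: at line 4 remove [vos] add [rxhe] -> 8 lines: sdy keilr uazvt hygp txfx rxhe lhftj kfn
Hunk 5: at line 2 remove [hygp,txfx,rxhe] add [oczo,iyeni,dvj] -> 8 lines: sdy keilr uazvt oczo iyeni dvj lhftj kfn
Final line 4: oczo

Answer: oczo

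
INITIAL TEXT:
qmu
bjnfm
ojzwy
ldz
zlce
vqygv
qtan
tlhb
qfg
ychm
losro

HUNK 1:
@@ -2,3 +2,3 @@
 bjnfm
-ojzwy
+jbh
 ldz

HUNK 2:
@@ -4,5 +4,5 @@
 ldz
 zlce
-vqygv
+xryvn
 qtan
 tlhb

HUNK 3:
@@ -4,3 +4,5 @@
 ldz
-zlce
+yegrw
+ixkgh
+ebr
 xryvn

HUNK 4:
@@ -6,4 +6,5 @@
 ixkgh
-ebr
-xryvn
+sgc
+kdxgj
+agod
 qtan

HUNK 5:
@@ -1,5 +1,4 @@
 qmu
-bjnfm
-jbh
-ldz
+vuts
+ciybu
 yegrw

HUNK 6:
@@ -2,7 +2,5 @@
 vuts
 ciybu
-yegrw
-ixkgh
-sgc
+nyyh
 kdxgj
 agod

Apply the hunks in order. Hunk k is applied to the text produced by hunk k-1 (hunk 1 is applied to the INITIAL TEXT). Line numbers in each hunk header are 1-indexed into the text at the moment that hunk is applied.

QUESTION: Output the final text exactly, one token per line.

Answer: qmu
vuts
ciybu
nyyh
kdxgj
agod
qtan
tlhb
qfg
ychm
losro

Derivation:
Hunk 1: at line 2 remove [ojzwy] add [jbh] -> 11 lines: qmu bjnfm jbh ldz zlce vqygv qtan tlhb qfg ychm losro
Hunk 2: at line 4 remove [vqygv] add [xryvn] -> 11 lines: qmu bjnfm jbh ldz zlce xryvn qtan tlhb qfg ychm losro
Hunk 3: at line 4 remove [zlce] add [yegrw,ixkgh,ebr] -> 13 lines: qmu bjnfm jbh ldz yegrw ixkgh ebr xryvn qtan tlhb qfg ychm losro
Hunk 4: at line 6 remove [ebr,xryvn] add [sgc,kdxgj,agod] -> 14 lines: qmu bjnfm jbh ldz yegrw ixkgh sgc kdxgj agod qtan tlhb qfg ychm losro
Hunk 5: at line 1 remove [bjnfm,jbh,ldz] add [vuts,ciybu] -> 13 lines: qmu vuts ciybu yegrw ixkgh sgc kdxgj agod qtan tlhb qfg ychm losro
Hunk 6: at line 2 remove [yegrw,ixkgh,sgc] add [nyyh] -> 11 lines: qmu vuts ciybu nyyh kdxgj agod qtan tlhb qfg ychm losro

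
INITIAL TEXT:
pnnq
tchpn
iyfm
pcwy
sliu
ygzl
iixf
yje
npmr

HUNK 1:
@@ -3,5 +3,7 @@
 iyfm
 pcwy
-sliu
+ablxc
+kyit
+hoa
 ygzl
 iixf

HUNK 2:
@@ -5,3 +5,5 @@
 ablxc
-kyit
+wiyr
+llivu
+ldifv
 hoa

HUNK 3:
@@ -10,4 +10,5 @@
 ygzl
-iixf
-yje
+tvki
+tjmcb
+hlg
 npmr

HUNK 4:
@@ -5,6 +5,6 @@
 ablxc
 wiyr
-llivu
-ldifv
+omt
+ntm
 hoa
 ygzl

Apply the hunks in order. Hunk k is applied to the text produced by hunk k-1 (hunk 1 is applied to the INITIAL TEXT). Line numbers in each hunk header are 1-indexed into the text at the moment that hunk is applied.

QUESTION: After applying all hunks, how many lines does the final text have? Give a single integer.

Hunk 1: at line 3 remove [sliu] add [ablxc,kyit,hoa] -> 11 lines: pnnq tchpn iyfm pcwy ablxc kyit hoa ygzl iixf yje npmr
Hunk 2: at line 5 remove [kyit] add [wiyr,llivu,ldifv] -> 13 lines: pnnq tchpn iyfm pcwy ablxc wiyr llivu ldifv hoa ygzl iixf yje npmr
Hunk 3: at line 10 remove [iixf,yje] add [tvki,tjmcb,hlg] -> 14 lines: pnnq tchpn iyfm pcwy ablxc wiyr llivu ldifv hoa ygzl tvki tjmcb hlg npmr
Hunk 4: at line 5 remove [llivu,ldifv] add [omt,ntm] -> 14 lines: pnnq tchpn iyfm pcwy ablxc wiyr omt ntm hoa ygzl tvki tjmcb hlg npmr
Final line count: 14

Answer: 14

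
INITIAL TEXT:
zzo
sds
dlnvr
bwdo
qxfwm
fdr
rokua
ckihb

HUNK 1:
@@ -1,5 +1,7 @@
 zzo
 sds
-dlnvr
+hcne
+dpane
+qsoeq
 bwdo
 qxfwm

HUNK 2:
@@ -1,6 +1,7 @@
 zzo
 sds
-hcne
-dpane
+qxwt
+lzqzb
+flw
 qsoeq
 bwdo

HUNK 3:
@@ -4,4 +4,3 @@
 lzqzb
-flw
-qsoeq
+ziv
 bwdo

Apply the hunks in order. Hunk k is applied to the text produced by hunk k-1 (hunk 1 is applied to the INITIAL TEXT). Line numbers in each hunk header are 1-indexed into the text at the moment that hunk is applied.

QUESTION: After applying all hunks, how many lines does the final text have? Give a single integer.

Hunk 1: at line 1 remove [dlnvr] add [hcne,dpane,qsoeq] -> 10 lines: zzo sds hcne dpane qsoeq bwdo qxfwm fdr rokua ckihb
Hunk 2: at line 1 remove [hcne,dpane] add [qxwt,lzqzb,flw] -> 11 lines: zzo sds qxwt lzqzb flw qsoeq bwdo qxfwm fdr rokua ckihb
Hunk 3: at line 4 remove [flw,qsoeq] add [ziv] -> 10 lines: zzo sds qxwt lzqzb ziv bwdo qxfwm fdr rokua ckihb
Final line count: 10

Answer: 10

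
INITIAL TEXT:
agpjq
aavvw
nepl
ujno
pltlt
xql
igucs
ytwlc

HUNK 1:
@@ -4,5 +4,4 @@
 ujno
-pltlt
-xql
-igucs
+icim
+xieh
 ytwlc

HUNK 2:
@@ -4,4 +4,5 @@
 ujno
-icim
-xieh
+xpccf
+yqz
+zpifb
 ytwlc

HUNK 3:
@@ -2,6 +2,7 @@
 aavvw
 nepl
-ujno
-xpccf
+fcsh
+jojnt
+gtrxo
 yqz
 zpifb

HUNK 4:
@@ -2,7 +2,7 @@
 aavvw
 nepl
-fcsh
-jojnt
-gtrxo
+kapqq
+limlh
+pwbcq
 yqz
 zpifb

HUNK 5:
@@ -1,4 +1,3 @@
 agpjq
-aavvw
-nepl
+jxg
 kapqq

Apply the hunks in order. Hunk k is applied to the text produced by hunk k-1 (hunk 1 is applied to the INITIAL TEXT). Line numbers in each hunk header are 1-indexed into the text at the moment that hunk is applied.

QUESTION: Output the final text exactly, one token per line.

Hunk 1: at line 4 remove [pltlt,xql,igucs] add [icim,xieh] -> 7 lines: agpjq aavvw nepl ujno icim xieh ytwlc
Hunk 2: at line 4 remove [icim,xieh] add [xpccf,yqz,zpifb] -> 8 lines: agpjq aavvw nepl ujno xpccf yqz zpifb ytwlc
Hunk 3: at line 2 remove [ujno,xpccf] add [fcsh,jojnt,gtrxo] -> 9 lines: agpjq aavvw nepl fcsh jojnt gtrxo yqz zpifb ytwlc
Hunk 4: at line 2 remove [fcsh,jojnt,gtrxo] add [kapqq,limlh,pwbcq] -> 9 lines: agpjq aavvw nepl kapqq limlh pwbcq yqz zpifb ytwlc
Hunk 5: at line 1 remove [aavvw,nepl] add [jxg] -> 8 lines: agpjq jxg kapqq limlh pwbcq yqz zpifb ytwlc

Answer: agpjq
jxg
kapqq
limlh
pwbcq
yqz
zpifb
ytwlc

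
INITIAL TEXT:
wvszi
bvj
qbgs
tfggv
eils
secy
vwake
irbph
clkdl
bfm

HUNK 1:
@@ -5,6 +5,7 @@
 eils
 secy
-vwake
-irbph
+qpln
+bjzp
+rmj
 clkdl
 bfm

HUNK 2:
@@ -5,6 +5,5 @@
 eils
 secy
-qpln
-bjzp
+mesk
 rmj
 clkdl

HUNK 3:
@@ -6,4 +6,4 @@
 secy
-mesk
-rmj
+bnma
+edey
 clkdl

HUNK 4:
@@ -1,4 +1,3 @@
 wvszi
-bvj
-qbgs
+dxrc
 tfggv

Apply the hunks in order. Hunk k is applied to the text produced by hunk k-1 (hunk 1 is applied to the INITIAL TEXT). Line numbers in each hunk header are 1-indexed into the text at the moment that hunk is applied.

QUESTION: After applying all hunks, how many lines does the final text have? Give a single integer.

Hunk 1: at line 5 remove [vwake,irbph] add [qpln,bjzp,rmj] -> 11 lines: wvszi bvj qbgs tfggv eils secy qpln bjzp rmj clkdl bfm
Hunk 2: at line 5 remove [qpln,bjzp] add [mesk] -> 10 lines: wvszi bvj qbgs tfggv eils secy mesk rmj clkdl bfm
Hunk 3: at line 6 remove [mesk,rmj] add [bnma,edey] -> 10 lines: wvszi bvj qbgs tfggv eils secy bnma edey clkdl bfm
Hunk 4: at line 1 remove [bvj,qbgs] add [dxrc] -> 9 lines: wvszi dxrc tfggv eils secy bnma edey clkdl bfm
Final line count: 9

Answer: 9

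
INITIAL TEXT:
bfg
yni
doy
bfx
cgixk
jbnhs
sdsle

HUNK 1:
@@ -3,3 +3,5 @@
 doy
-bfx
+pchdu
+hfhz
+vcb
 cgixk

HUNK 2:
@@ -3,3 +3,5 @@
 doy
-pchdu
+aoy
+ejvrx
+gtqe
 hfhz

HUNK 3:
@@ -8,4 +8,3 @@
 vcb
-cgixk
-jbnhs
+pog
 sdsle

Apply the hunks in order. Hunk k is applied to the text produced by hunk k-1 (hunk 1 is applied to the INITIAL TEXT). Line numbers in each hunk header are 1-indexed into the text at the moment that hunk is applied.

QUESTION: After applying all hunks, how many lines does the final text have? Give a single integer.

Answer: 10

Derivation:
Hunk 1: at line 3 remove [bfx] add [pchdu,hfhz,vcb] -> 9 lines: bfg yni doy pchdu hfhz vcb cgixk jbnhs sdsle
Hunk 2: at line 3 remove [pchdu] add [aoy,ejvrx,gtqe] -> 11 lines: bfg yni doy aoy ejvrx gtqe hfhz vcb cgixk jbnhs sdsle
Hunk 3: at line 8 remove [cgixk,jbnhs] add [pog] -> 10 lines: bfg yni doy aoy ejvrx gtqe hfhz vcb pog sdsle
Final line count: 10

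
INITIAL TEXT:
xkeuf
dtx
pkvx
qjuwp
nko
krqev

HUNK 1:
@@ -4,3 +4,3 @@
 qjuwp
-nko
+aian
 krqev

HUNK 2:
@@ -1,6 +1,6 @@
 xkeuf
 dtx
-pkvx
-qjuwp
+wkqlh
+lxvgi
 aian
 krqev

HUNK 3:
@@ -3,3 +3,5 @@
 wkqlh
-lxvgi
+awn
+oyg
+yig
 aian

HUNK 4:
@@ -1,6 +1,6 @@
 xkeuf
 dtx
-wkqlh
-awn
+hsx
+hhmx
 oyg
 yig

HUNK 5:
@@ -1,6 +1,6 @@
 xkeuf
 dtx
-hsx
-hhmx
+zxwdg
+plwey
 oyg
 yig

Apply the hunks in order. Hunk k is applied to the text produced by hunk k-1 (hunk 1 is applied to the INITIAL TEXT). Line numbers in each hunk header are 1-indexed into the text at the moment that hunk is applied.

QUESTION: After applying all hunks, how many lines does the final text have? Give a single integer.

Answer: 8

Derivation:
Hunk 1: at line 4 remove [nko] add [aian] -> 6 lines: xkeuf dtx pkvx qjuwp aian krqev
Hunk 2: at line 1 remove [pkvx,qjuwp] add [wkqlh,lxvgi] -> 6 lines: xkeuf dtx wkqlh lxvgi aian krqev
Hunk 3: at line 3 remove [lxvgi] add [awn,oyg,yig] -> 8 lines: xkeuf dtx wkqlh awn oyg yig aian krqev
Hunk 4: at line 1 remove [wkqlh,awn] add [hsx,hhmx] -> 8 lines: xkeuf dtx hsx hhmx oyg yig aian krqev
Hunk 5: at line 1 remove [hsx,hhmx] add [zxwdg,plwey] -> 8 lines: xkeuf dtx zxwdg plwey oyg yig aian krqev
Final line count: 8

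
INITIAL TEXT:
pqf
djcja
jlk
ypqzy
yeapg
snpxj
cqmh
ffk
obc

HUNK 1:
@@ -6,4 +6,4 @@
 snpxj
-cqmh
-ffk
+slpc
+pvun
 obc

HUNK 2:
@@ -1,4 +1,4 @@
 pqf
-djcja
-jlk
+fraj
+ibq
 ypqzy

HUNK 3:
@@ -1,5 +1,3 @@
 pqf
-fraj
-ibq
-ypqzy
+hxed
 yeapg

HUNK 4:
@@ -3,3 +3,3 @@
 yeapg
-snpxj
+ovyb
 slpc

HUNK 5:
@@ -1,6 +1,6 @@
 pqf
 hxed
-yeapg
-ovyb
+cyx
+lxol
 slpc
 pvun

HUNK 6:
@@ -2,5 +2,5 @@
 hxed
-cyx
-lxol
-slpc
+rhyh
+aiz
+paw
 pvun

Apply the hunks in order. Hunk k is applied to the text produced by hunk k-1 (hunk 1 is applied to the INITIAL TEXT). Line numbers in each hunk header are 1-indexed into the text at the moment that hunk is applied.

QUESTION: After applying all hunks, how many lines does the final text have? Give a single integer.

Answer: 7

Derivation:
Hunk 1: at line 6 remove [cqmh,ffk] add [slpc,pvun] -> 9 lines: pqf djcja jlk ypqzy yeapg snpxj slpc pvun obc
Hunk 2: at line 1 remove [djcja,jlk] add [fraj,ibq] -> 9 lines: pqf fraj ibq ypqzy yeapg snpxj slpc pvun obc
Hunk 3: at line 1 remove [fraj,ibq,ypqzy] add [hxed] -> 7 lines: pqf hxed yeapg snpxj slpc pvun obc
Hunk 4: at line 3 remove [snpxj] add [ovyb] -> 7 lines: pqf hxed yeapg ovyb slpc pvun obc
Hunk 5: at line 1 remove [yeapg,ovyb] add [cyx,lxol] -> 7 lines: pqf hxed cyx lxol slpc pvun obc
Hunk 6: at line 2 remove [cyx,lxol,slpc] add [rhyh,aiz,paw] -> 7 lines: pqf hxed rhyh aiz paw pvun obc
Final line count: 7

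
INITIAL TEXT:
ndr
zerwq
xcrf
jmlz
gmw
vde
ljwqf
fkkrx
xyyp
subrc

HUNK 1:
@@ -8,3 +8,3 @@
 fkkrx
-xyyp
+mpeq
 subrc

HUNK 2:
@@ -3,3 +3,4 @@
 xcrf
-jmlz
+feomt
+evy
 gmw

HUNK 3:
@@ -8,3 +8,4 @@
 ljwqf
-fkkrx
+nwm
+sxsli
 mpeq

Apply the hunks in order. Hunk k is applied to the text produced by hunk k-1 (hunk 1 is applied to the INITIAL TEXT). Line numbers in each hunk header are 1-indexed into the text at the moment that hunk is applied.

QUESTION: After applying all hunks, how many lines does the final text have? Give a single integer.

Answer: 12

Derivation:
Hunk 1: at line 8 remove [xyyp] add [mpeq] -> 10 lines: ndr zerwq xcrf jmlz gmw vde ljwqf fkkrx mpeq subrc
Hunk 2: at line 3 remove [jmlz] add [feomt,evy] -> 11 lines: ndr zerwq xcrf feomt evy gmw vde ljwqf fkkrx mpeq subrc
Hunk 3: at line 8 remove [fkkrx] add [nwm,sxsli] -> 12 lines: ndr zerwq xcrf feomt evy gmw vde ljwqf nwm sxsli mpeq subrc
Final line count: 12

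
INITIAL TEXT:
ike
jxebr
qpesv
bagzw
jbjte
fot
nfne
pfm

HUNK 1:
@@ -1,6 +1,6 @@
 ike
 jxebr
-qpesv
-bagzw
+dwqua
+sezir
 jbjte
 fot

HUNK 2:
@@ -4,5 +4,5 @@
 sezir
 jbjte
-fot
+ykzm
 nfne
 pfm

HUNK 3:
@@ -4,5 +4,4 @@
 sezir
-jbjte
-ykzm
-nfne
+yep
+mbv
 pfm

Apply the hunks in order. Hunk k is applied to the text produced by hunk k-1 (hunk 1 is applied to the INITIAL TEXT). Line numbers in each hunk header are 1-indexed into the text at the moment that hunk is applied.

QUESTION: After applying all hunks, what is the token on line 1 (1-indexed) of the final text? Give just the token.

Hunk 1: at line 1 remove [qpesv,bagzw] add [dwqua,sezir] -> 8 lines: ike jxebr dwqua sezir jbjte fot nfne pfm
Hunk 2: at line 4 remove [fot] add [ykzm] -> 8 lines: ike jxebr dwqua sezir jbjte ykzm nfne pfm
Hunk 3: at line 4 remove [jbjte,ykzm,nfne] add [yep,mbv] -> 7 lines: ike jxebr dwqua sezir yep mbv pfm
Final line 1: ike

Answer: ike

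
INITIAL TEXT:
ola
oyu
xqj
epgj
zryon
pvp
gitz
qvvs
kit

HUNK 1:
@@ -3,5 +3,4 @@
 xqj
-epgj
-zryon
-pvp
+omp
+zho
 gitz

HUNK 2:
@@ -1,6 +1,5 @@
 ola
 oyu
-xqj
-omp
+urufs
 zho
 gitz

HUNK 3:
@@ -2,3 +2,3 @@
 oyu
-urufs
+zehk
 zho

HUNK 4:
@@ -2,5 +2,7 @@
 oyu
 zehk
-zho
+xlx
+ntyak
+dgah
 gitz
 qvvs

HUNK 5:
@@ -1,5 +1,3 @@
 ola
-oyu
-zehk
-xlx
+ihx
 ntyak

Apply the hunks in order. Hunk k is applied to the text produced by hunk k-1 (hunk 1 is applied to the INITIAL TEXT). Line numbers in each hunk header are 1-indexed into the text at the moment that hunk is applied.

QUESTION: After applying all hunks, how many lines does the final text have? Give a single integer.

Answer: 7

Derivation:
Hunk 1: at line 3 remove [epgj,zryon,pvp] add [omp,zho] -> 8 lines: ola oyu xqj omp zho gitz qvvs kit
Hunk 2: at line 1 remove [xqj,omp] add [urufs] -> 7 lines: ola oyu urufs zho gitz qvvs kit
Hunk 3: at line 2 remove [urufs] add [zehk] -> 7 lines: ola oyu zehk zho gitz qvvs kit
Hunk 4: at line 2 remove [zho] add [xlx,ntyak,dgah] -> 9 lines: ola oyu zehk xlx ntyak dgah gitz qvvs kit
Hunk 5: at line 1 remove [oyu,zehk,xlx] add [ihx] -> 7 lines: ola ihx ntyak dgah gitz qvvs kit
Final line count: 7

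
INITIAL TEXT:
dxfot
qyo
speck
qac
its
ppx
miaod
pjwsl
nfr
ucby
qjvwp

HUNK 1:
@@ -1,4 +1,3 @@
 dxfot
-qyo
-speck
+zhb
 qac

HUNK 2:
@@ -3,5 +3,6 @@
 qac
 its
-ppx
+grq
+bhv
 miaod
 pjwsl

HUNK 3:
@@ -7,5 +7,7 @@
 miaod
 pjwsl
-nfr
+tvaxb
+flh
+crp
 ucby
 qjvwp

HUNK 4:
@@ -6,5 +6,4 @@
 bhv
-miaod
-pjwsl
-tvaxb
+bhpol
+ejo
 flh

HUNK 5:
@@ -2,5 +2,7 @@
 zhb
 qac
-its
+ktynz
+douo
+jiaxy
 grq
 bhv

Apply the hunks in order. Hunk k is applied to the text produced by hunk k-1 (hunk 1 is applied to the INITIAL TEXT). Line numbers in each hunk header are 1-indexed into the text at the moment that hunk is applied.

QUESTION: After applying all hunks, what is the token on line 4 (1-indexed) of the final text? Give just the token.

Hunk 1: at line 1 remove [qyo,speck] add [zhb] -> 10 lines: dxfot zhb qac its ppx miaod pjwsl nfr ucby qjvwp
Hunk 2: at line 3 remove [ppx] add [grq,bhv] -> 11 lines: dxfot zhb qac its grq bhv miaod pjwsl nfr ucby qjvwp
Hunk 3: at line 7 remove [nfr] add [tvaxb,flh,crp] -> 13 lines: dxfot zhb qac its grq bhv miaod pjwsl tvaxb flh crp ucby qjvwp
Hunk 4: at line 6 remove [miaod,pjwsl,tvaxb] add [bhpol,ejo] -> 12 lines: dxfot zhb qac its grq bhv bhpol ejo flh crp ucby qjvwp
Hunk 5: at line 2 remove [its] add [ktynz,douo,jiaxy] -> 14 lines: dxfot zhb qac ktynz douo jiaxy grq bhv bhpol ejo flh crp ucby qjvwp
Final line 4: ktynz

Answer: ktynz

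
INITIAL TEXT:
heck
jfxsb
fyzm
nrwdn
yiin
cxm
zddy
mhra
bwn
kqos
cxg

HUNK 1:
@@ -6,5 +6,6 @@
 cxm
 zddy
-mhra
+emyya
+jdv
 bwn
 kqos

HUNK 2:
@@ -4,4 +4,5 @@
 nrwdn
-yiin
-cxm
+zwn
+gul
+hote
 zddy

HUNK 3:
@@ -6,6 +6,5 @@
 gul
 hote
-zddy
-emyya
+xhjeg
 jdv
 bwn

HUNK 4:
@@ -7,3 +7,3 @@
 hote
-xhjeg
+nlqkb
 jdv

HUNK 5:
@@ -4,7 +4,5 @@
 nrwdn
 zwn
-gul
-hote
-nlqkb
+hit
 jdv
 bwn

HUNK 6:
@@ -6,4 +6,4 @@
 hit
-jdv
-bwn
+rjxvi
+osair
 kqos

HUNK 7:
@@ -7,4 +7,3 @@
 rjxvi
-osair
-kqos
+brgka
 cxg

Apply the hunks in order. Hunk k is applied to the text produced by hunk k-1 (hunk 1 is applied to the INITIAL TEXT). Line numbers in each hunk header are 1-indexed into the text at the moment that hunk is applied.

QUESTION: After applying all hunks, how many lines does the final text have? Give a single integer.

Hunk 1: at line 6 remove [mhra] add [emyya,jdv] -> 12 lines: heck jfxsb fyzm nrwdn yiin cxm zddy emyya jdv bwn kqos cxg
Hunk 2: at line 4 remove [yiin,cxm] add [zwn,gul,hote] -> 13 lines: heck jfxsb fyzm nrwdn zwn gul hote zddy emyya jdv bwn kqos cxg
Hunk 3: at line 6 remove [zddy,emyya] add [xhjeg] -> 12 lines: heck jfxsb fyzm nrwdn zwn gul hote xhjeg jdv bwn kqos cxg
Hunk 4: at line 7 remove [xhjeg] add [nlqkb] -> 12 lines: heck jfxsb fyzm nrwdn zwn gul hote nlqkb jdv bwn kqos cxg
Hunk 5: at line 4 remove [gul,hote,nlqkb] add [hit] -> 10 lines: heck jfxsb fyzm nrwdn zwn hit jdv bwn kqos cxg
Hunk 6: at line 6 remove [jdv,bwn] add [rjxvi,osair] -> 10 lines: heck jfxsb fyzm nrwdn zwn hit rjxvi osair kqos cxg
Hunk 7: at line 7 remove [osair,kqos] add [brgka] -> 9 lines: heck jfxsb fyzm nrwdn zwn hit rjxvi brgka cxg
Final line count: 9

Answer: 9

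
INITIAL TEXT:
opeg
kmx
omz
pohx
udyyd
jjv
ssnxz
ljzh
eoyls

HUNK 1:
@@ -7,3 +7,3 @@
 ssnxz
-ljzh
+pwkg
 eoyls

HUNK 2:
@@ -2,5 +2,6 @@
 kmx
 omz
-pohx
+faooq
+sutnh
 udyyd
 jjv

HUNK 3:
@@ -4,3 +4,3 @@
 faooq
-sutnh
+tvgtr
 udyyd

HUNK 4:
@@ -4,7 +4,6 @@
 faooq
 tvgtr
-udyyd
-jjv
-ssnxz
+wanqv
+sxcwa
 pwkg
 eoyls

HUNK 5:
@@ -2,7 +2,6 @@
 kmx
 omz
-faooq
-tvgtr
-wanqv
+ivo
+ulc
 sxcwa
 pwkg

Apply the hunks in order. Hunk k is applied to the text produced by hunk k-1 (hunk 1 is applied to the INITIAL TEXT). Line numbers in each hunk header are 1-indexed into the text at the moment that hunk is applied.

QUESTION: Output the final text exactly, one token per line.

Answer: opeg
kmx
omz
ivo
ulc
sxcwa
pwkg
eoyls

Derivation:
Hunk 1: at line 7 remove [ljzh] add [pwkg] -> 9 lines: opeg kmx omz pohx udyyd jjv ssnxz pwkg eoyls
Hunk 2: at line 2 remove [pohx] add [faooq,sutnh] -> 10 lines: opeg kmx omz faooq sutnh udyyd jjv ssnxz pwkg eoyls
Hunk 3: at line 4 remove [sutnh] add [tvgtr] -> 10 lines: opeg kmx omz faooq tvgtr udyyd jjv ssnxz pwkg eoyls
Hunk 4: at line 4 remove [udyyd,jjv,ssnxz] add [wanqv,sxcwa] -> 9 lines: opeg kmx omz faooq tvgtr wanqv sxcwa pwkg eoyls
Hunk 5: at line 2 remove [faooq,tvgtr,wanqv] add [ivo,ulc] -> 8 lines: opeg kmx omz ivo ulc sxcwa pwkg eoyls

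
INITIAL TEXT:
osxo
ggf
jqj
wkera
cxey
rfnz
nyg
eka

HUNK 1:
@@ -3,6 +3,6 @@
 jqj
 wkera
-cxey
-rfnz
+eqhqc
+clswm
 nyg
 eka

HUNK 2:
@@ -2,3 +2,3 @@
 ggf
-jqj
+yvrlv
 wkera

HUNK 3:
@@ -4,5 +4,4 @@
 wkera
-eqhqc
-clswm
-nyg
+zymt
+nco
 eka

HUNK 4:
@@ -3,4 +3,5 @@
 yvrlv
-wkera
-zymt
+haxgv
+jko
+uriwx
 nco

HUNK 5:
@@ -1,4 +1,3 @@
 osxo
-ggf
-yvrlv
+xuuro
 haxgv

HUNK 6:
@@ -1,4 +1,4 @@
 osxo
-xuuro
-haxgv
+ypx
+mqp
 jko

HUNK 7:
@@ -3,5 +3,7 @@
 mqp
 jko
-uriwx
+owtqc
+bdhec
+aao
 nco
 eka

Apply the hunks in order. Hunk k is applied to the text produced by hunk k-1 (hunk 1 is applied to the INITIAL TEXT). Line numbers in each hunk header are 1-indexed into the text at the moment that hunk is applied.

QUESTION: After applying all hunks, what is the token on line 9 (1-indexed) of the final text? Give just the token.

Hunk 1: at line 3 remove [cxey,rfnz] add [eqhqc,clswm] -> 8 lines: osxo ggf jqj wkera eqhqc clswm nyg eka
Hunk 2: at line 2 remove [jqj] add [yvrlv] -> 8 lines: osxo ggf yvrlv wkera eqhqc clswm nyg eka
Hunk 3: at line 4 remove [eqhqc,clswm,nyg] add [zymt,nco] -> 7 lines: osxo ggf yvrlv wkera zymt nco eka
Hunk 4: at line 3 remove [wkera,zymt] add [haxgv,jko,uriwx] -> 8 lines: osxo ggf yvrlv haxgv jko uriwx nco eka
Hunk 5: at line 1 remove [ggf,yvrlv] add [xuuro] -> 7 lines: osxo xuuro haxgv jko uriwx nco eka
Hunk 6: at line 1 remove [xuuro,haxgv] add [ypx,mqp] -> 7 lines: osxo ypx mqp jko uriwx nco eka
Hunk 7: at line 3 remove [uriwx] add [owtqc,bdhec,aao] -> 9 lines: osxo ypx mqp jko owtqc bdhec aao nco eka
Final line 9: eka

Answer: eka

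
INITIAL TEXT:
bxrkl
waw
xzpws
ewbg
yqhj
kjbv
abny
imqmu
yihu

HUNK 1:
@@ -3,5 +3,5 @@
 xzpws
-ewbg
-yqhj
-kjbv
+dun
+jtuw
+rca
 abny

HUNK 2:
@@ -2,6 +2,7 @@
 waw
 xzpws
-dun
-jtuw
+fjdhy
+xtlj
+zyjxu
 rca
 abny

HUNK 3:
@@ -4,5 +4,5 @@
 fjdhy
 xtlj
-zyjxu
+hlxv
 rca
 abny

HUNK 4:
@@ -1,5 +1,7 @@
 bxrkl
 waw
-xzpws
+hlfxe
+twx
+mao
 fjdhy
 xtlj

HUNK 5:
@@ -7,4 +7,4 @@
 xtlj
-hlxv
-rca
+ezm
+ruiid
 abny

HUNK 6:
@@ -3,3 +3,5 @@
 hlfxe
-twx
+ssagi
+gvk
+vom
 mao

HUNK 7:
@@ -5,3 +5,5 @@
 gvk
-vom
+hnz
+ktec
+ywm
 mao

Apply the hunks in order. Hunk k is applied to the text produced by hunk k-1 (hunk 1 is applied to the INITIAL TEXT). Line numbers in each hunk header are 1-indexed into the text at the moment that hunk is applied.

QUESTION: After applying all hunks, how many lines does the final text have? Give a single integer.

Hunk 1: at line 3 remove [ewbg,yqhj,kjbv] add [dun,jtuw,rca] -> 9 lines: bxrkl waw xzpws dun jtuw rca abny imqmu yihu
Hunk 2: at line 2 remove [dun,jtuw] add [fjdhy,xtlj,zyjxu] -> 10 lines: bxrkl waw xzpws fjdhy xtlj zyjxu rca abny imqmu yihu
Hunk 3: at line 4 remove [zyjxu] add [hlxv] -> 10 lines: bxrkl waw xzpws fjdhy xtlj hlxv rca abny imqmu yihu
Hunk 4: at line 1 remove [xzpws] add [hlfxe,twx,mao] -> 12 lines: bxrkl waw hlfxe twx mao fjdhy xtlj hlxv rca abny imqmu yihu
Hunk 5: at line 7 remove [hlxv,rca] add [ezm,ruiid] -> 12 lines: bxrkl waw hlfxe twx mao fjdhy xtlj ezm ruiid abny imqmu yihu
Hunk 6: at line 3 remove [twx] add [ssagi,gvk,vom] -> 14 lines: bxrkl waw hlfxe ssagi gvk vom mao fjdhy xtlj ezm ruiid abny imqmu yihu
Hunk 7: at line 5 remove [vom] add [hnz,ktec,ywm] -> 16 lines: bxrkl waw hlfxe ssagi gvk hnz ktec ywm mao fjdhy xtlj ezm ruiid abny imqmu yihu
Final line count: 16

Answer: 16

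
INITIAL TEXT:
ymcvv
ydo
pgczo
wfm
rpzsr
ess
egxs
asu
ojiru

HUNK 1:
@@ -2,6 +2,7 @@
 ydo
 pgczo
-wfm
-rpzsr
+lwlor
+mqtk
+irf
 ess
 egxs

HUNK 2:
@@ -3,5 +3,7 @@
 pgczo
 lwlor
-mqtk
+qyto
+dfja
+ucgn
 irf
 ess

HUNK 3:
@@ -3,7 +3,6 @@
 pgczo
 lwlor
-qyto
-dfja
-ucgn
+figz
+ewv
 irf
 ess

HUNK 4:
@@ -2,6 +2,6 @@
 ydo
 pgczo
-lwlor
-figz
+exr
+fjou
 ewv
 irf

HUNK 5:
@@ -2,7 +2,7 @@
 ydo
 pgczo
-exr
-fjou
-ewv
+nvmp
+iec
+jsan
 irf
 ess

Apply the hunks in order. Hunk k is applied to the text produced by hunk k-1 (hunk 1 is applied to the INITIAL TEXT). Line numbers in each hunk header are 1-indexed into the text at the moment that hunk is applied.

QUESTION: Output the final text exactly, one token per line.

Hunk 1: at line 2 remove [wfm,rpzsr] add [lwlor,mqtk,irf] -> 10 lines: ymcvv ydo pgczo lwlor mqtk irf ess egxs asu ojiru
Hunk 2: at line 3 remove [mqtk] add [qyto,dfja,ucgn] -> 12 lines: ymcvv ydo pgczo lwlor qyto dfja ucgn irf ess egxs asu ojiru
Hunk 3: at line 3 remove [qyto,dfja,ucgn] add [figz,ewv] -> 11 lines: ymcvv ydo pgczo lwlor figz ewv irf ess egxs asu ojiru
Hunk 4: at line 2 remove [lwlor,figz] add [exr,fjou] -> 11 lines: ymcvv ydo pgczo exr fjou ewv irf ess egxs asu ojiru
Hunk 5: at line 2 remove [exr,fjou,ewv] add [nvmp,iec,jsan] -> 11 lines: ymcvv ydo pgczo nvmp iec jsan irf ess egxs asu ojiru

Answer: ymcvv
ydo
pgczo
nvmp
iec
jsan
irf
ess
egxs
asu
ojiru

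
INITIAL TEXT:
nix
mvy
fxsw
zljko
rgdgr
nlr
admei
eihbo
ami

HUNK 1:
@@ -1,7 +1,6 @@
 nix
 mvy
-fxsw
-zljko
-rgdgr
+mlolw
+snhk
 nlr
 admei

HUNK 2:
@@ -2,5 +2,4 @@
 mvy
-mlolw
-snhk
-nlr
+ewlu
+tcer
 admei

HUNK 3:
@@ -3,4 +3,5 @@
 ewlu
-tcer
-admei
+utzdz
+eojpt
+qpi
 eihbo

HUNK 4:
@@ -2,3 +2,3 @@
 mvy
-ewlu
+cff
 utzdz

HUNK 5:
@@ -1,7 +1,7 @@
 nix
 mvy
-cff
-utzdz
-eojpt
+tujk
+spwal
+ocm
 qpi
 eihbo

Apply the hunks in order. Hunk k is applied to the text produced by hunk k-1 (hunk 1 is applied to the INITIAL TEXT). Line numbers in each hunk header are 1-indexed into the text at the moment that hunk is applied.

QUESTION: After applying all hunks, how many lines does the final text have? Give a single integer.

Answer: 8

Derivation:
Hunk 1: at line 1 remove [fxsw,zljko,rgdgr] add [mlolw,snhk] -> 8 lines: nix mvy mlolw snhk nlr admei eihbo ami
Hunk 2: at line 2 remove [mlolw,snhk,nlr] add [ewlu,tcer] -> 7 lines: nix mvy ewlu tcer admei eihbo ami
Hunk 3: at line 3 remove [tcer,admei] add [utzdz,eojpt,qpi] -> 8 lines: nix mvy ewlu utzdz eojpt qpi eihbo ami
Hunk 4: at line 2 remove [ewlu] add [cff] -> 8 lines: nix mvy cff utzdz eojpt qpi eihbo ami
Hunk 5: at line 1 remove [cff,utzdz,eojpt] add [tujk,spwal,ocm] -> 8 lines: nix mvy tujk spwal ocm qpi eihbo ami
Final line count: 8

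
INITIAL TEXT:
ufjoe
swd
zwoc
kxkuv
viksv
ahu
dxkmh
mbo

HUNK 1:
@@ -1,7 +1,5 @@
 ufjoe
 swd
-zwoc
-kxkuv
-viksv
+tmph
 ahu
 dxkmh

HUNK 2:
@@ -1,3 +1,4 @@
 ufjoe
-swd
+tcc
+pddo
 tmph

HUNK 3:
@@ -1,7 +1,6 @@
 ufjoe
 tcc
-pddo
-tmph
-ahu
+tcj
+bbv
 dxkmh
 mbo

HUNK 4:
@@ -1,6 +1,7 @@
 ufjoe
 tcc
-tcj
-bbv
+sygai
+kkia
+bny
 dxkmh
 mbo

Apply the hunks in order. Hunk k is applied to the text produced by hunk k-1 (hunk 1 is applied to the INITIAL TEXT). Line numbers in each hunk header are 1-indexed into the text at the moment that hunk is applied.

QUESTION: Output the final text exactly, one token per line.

Hunk 1: at line 1 remove [zwoc,kxkuv,viksv] add [tmph] -> 6 lines: ufjoe swd tmph ahu dxkmh mbo
Hunk 2: at line 1 remove [swd] add [tcc,pddo] -> 7 lines: ufjoe tcc pddo tmph ahu dxkmh mbo
Hunk 3: at line 1 remove [pddo,tmph,ahu] add [tcj,bbv] -> 6 lines: ufjoe tcc tcj bbv dxkmh mbo
Hunk 4: at line 1 remove [tcj,bbv] add [sygai,kkia,bny] -> 7 lines: ufjoe tcc sygai kkia bny dxkmh mbo

Answer: ufjoe
tcc
sygai
kkia
bny
dxkmh
mbo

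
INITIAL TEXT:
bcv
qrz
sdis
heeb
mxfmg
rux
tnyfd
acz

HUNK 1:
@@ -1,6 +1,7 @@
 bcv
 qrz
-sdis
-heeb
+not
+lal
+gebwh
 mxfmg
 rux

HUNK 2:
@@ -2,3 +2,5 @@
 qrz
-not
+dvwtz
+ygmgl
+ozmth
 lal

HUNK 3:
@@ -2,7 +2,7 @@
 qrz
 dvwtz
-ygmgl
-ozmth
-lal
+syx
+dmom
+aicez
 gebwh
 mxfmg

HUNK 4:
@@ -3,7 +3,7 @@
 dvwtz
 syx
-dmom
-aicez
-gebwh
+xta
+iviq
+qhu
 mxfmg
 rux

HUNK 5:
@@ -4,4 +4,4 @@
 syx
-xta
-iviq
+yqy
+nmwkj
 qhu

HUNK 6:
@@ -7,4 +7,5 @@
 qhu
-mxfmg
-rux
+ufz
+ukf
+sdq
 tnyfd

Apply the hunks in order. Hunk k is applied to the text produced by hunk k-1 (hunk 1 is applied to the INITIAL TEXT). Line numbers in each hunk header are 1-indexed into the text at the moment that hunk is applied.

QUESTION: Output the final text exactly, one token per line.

Answer: bcv
qrz
dvwtz
syx
yqy
nmwkj
qhu
ufz
ukf
sdq
tnyfd
acz

Derivation:
Hunk 1: at line 1 remove [sdis,heeb] add [not,lal,gebwh] -> 9 lines: bcv qrz not lal gebwh mxfmg rux tnyfd acz
Hunk 2: at line 2 remove [not] add [dvwtz,ygmgl,ozmth] -> 11 lines: bcv qrz dvwtz ygmgl ozmth lal gebwh mxfmg rux tnyfd acz
Hunk 3: at line 2 remove [ygmgl,ozmth,lal] add [syx,dmom,aicez] -> 11 lines: bcv qrz dvwtz syx dmom aicez gebwh mxfmg rux tnyfd acz
Hunk 4: at line 3 remove [dmom,aicez,gebwh] add [xta,iviq,qhu] -> 11 lines: bcv qrz dvwtz syx xta iviq qhu mxfmg rux tnyfd acz
Hunk 5: at line 4 remove [xta,iviq] add [yqy,nmwkj] -> 11 lines: bcv qrz dvwtz syx yqy nmwkj qhu mxfmg rux tnyfd acz
Hunk 6: at line 7 remove [mxfmg,rux] add [ufz,ukf,sdq] -> 12 lines: bcv qrz dvwtz syx yqy nmwkj qhu ufz ukf sdq tnyfd acz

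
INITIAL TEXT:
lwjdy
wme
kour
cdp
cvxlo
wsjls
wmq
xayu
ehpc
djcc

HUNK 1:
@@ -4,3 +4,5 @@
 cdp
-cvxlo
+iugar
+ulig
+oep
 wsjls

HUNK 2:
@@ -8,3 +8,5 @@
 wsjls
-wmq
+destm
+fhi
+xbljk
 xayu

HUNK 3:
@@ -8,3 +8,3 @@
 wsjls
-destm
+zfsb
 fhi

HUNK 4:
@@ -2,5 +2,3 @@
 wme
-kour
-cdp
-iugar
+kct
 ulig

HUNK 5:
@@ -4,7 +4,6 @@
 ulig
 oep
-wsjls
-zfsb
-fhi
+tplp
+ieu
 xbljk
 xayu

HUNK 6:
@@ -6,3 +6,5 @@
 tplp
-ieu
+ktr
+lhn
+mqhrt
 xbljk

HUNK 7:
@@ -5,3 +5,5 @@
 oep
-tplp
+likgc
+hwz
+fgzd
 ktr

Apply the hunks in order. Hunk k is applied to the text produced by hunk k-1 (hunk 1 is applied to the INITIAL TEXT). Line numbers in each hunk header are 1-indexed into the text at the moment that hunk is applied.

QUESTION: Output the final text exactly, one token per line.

Answer: lwjdy
wme
kct
ulig
oep
likgc
hwz
fgzd
ktr
lhn
mqhrt
xbljk
xayu
ehpc
djcc

Derivation:
Hunk 1: at line 4 remove [cvxlo] add [iugar,ulig,oep] -> 12 lines: lwjdy wme kour cdp iugar ulig oep wsjls wmq xayu ehpc djcc
Hunk 2: at line 8 remove [wmq] add [destm,fhi,xbljk] -> 14 lines: lwjdy wme kour cdp iugar ulig oep wsjls destm fhi xbljk xayu ehpc djcc
Hunk 3: at line 8 remove [destm] add [zfsb] -> 14 lines: lwjdy wme kour cdp iugar ulig oep wsjls zfsb fhi xbljk xayu ehpc djcc
Hunk 4: at line 2 remove [kour,cdp,iugar] add [kct] -> 12 lines: lwjdy wme kct ulig oep wsjls zfsb fhi xbljk xayu ehpc djcc
Hunk 5: at line 4 remove [wsjls,zfsb,fhi] add [tplp,ieu] -> 11 lines: lwjdy wme kct ulig oep tplp ieu xbljk xayu ehpc djcc
Hunk 6: at line 6 remove [ieu] add [ktr,lhn,mqhrt] -> 13 lines: lwjdy wme kct ulig oep tplp ktr lhn mqhrt xbljk xayu ehpc djcc
Hunk 7: at line 5 remove [tplp] add [likgc,hwz,fgzd] -> 15 lines: lwjdy wme kct ulig oep likgc hwz fgzd ktr lhn mqhrt xbljk xayu ehpc djcc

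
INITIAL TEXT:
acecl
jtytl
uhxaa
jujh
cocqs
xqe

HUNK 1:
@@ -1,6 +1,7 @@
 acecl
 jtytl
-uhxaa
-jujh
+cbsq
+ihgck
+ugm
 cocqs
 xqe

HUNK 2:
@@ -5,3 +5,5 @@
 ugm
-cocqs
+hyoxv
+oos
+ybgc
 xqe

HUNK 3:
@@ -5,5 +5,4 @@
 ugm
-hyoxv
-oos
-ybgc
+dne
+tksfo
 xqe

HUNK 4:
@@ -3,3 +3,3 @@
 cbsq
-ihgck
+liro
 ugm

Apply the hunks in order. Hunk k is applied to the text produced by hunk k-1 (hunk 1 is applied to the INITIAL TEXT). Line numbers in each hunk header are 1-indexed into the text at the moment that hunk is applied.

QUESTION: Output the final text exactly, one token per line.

Answer: acecl
jtytl
cbsq
liro
ugm
dne
tksfo
xqe

Derivation:
Hunk 1: at line 1 remove [uhxaa,jujh] add [cbsq,ihgck,ugm] -> 7 lines: acecl jtytl cbsq ihgck ugm cocqs xqe
Hunk 2: at line 5 remove [cocqs] add [hyoxv,oos,ybgc] -> 9 lines: acecl jtytl cbsq ihgck ugm hyoxv oos ybgc xqe
Hunk 3: at line 5 remove [hyoxv,oos,ybgc] add [dne,tksfo] -> 8 lines: acecl jtytl cbsq ihgck ugm dne tksfo xqe
Hunk 4: at line 3 remove [ihgck] add [liro] -> 8 lines: acecl jtytl cbsq liro ugm dne tksfo xqe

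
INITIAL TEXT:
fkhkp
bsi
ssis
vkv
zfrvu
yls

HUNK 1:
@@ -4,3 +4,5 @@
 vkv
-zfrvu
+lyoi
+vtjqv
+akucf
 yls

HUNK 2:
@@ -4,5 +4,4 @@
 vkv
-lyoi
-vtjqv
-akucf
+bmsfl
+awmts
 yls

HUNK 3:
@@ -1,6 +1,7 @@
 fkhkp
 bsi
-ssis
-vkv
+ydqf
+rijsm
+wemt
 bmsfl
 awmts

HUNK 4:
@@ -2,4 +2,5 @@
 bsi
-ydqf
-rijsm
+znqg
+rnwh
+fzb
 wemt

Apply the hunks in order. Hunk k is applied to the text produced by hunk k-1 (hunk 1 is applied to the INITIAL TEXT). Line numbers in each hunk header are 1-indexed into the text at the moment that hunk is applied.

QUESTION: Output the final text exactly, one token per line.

Answer: fkhkp
bsi
znqg
rnwh
fzb
wemt
bmsfl
awmts
yls

Derivation:
Hunk 1: at line 4 remove [zfrvu] add [lyoi,vtjqv,akucf] -> 8 lines: fkhkp bsi ssis vkv lyoi vtjqv akucf yls
Hunk 2: at line 4 remove [lyoi,vtjqv,akucf] add [bmsfl,awmts] -> 7 lines: fkhkp bsi ssis vkv bmsfl awmts yls
Hunk 3: at line 1 remove [ssis,vkv] add [ydqf,rijsm,wemt] -> 8 lines: fkhkp bsi ydqf rijsm wemt bmsfl awmts yls
Hunk 4: at line 2 remove [ydqf,rijsm] add [znqg,rnwh,fzb] -> 9 lines: fkhkp bsi znqg rnwh fzb wemt bmsfl awmts yls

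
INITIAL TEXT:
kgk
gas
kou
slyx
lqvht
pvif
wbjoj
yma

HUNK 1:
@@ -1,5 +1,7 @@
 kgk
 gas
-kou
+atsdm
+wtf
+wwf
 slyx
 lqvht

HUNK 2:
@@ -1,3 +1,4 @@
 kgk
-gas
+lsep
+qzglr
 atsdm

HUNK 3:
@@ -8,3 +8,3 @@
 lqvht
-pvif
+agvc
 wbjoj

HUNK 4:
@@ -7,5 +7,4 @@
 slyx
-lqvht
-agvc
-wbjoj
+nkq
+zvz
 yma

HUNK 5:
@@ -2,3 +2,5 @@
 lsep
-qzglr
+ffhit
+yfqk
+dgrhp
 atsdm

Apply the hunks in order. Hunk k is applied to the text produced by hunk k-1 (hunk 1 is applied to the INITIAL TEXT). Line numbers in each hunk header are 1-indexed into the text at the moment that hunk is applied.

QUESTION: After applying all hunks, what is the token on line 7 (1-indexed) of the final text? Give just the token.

Answer: wtf

Derivation:
Hunk 1: at line 1 remove [kou] add [atsdm,wtf,wwf] -> 10 lines: kgk gas atsdm wtf wwf slyx lqvht pvif wbjoj yma
Hunk 2: at line 1 remove [gas] add [lsep,qzglr] -> 11 lines: kgk lsep qzglr atsdm wtf wwf slyx lqvht pvif wbjoj yma
Hunk 3: at line 8 remove [pvif] add [agvc] -> 11 lines: kgk lsep qzglr atsdm wtf wwf slyx lqvht agvc wbjoj yma
Hunk 4: at line 7 remove [lqvht,agvc,wbjoj] add [nkq,zvz] -> 10 lines: kgk lsep qzglr atsdm wtf wwf slyx nkq zvz yma
Hunk 5: at line 2 remove [qzglr] add [ffhit,yfqk,dgrhp] -> 12 lines: kgk lsep ffhit yfqk dgrhp atsdm wtf wwf slyx nkq zvz yma
Final line 7: wtf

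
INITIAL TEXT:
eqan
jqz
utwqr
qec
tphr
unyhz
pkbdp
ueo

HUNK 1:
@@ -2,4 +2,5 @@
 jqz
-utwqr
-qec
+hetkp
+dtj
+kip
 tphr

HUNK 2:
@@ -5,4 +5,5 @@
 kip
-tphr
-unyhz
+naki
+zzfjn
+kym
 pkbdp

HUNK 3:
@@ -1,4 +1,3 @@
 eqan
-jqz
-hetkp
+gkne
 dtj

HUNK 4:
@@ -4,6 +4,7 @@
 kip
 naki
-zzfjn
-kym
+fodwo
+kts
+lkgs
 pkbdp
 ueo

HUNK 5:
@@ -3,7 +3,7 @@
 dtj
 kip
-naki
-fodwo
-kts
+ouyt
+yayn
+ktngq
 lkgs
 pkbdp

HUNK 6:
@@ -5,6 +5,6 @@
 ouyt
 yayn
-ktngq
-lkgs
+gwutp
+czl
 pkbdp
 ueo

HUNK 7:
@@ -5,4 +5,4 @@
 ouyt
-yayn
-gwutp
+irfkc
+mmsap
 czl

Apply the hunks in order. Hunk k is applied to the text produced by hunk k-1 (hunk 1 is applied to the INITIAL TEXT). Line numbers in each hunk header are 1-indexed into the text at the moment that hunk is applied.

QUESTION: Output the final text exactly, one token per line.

Answer: eqan
gkne
dtj
kip
ouyt
irfkc
mmsap
czl
pkbdp
ueo

Derivation:
Hunk 1: at line 2 remove [utwqr,qec] add [hetkp,dtj,kip] -> 9 lines: eqan jqz hetkp dtj kip tphr unyhz pkbdp ueo
Hunk 2: at line 5 remove [tphr,unyhz] add [naki,zzfjn,kym] -> 10 lines: eqan jqz hetkp dtj kip naki zzfjn kym pkbdp ueo
Hunk 3: at line 1 remove [jqz,hetkp] add [gkne] -> 9 lines: eqan gkne dtj kip naki zzfjn kym pkbdp ueo
Hunk 4: at line 4 remove [zzfjn,kym] add [fodwo,kts,lkgs] -> 10 lines: eqan gkne dtj kip naki fodwo kts lkgs pkbdp ueo
Hunk 5: at line 3 remove [naki,fodwo,kts] add [ouyt,yayn,ktngq] -> 10 lines: eqan gkne dtj kip ouyt yayn ktngq lkgs pkbdp ueo
Hunk 6: at line 5 remove [ktngq,lkgs] add [gwutp,czl] -> 10 lines: eqan gkne dtj kip ouyt yayn gwutp czl pkbdp ueo
Hunk 7: at line 5 remove [yayn,gwutp] add [irfkc,mmsap] -> 10 lines: eqan gkne dtj kip ouyt irfkc mmsap czl pkbdp ueo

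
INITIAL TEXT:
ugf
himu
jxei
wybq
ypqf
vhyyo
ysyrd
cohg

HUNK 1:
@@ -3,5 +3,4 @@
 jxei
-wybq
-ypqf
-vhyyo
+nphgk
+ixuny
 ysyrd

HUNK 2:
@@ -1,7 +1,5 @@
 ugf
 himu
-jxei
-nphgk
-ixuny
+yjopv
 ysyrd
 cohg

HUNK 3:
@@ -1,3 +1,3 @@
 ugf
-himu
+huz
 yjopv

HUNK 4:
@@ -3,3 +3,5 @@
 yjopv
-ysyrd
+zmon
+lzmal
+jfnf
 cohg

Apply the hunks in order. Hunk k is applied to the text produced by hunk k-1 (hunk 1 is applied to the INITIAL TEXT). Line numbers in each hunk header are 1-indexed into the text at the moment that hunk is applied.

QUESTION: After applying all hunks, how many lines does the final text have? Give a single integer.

Answer: 7

Derivation:
Hunk 1: at line 3 remove [wybq,ypqf,vhyyo] add [nphgk,ixuny] -> 7 lines: ugf himu jxei nphgk ixuny ysyrd cohg
Hunk 2: at line 1 remove [jxei,nphgk,ixuny] add [yjopv] -> 5 lines: ugf himu yjopv ysyrd cohg
Hunk 3: at line 1 remove [himu] add [huz] -> 5 lines: ugf huz yjopv ysyrd cohg
Hunk 4: at line 3 remove [ysyrd] add [zmon,lzmal,jfnf] -> 7 lines: ugf huz yjopv zmon lzmal jfnf cohg
Final line count: 7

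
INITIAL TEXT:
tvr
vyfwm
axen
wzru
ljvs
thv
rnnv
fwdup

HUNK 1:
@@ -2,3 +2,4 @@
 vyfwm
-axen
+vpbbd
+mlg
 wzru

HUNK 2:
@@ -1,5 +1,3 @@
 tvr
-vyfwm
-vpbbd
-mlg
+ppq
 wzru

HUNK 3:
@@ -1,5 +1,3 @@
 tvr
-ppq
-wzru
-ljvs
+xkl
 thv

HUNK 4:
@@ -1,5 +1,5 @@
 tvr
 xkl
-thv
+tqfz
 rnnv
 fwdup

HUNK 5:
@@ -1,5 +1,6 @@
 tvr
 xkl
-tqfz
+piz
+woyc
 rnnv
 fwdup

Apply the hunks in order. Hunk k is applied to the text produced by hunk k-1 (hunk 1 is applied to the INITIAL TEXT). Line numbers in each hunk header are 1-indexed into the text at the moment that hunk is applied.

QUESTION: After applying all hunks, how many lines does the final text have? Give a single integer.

Hunk 1: at line 2 remove [axen] add [vpbbd,mlg] -> 9 lines: tvr vyfwm vpbbd mlg wzru ljvs thv rnnv fwdup
Hunk 2: at line 1 remove [vyfwm,vpbbd,mlg] add [ppq] -> 7 lines: tvr ppq wzru ljvs thv rnnv fwdup
Hunk 3: at line 1 remove [ppq,wzru,ljvs] add [xkl] -> 5 lines: tvr xkl thv rnnv fwdup
Hunk 4: at line 1 remove [thv] add [tqfz] -> 5 lines: tvr xkl tqfz rnnv fwdup
Hunk 5: at line 1 remove [tqfz] add [piz,woyc] -> 6 lines: tvr xkl piz woyc rnnv fwdup
Final line count: 6

Answer: 6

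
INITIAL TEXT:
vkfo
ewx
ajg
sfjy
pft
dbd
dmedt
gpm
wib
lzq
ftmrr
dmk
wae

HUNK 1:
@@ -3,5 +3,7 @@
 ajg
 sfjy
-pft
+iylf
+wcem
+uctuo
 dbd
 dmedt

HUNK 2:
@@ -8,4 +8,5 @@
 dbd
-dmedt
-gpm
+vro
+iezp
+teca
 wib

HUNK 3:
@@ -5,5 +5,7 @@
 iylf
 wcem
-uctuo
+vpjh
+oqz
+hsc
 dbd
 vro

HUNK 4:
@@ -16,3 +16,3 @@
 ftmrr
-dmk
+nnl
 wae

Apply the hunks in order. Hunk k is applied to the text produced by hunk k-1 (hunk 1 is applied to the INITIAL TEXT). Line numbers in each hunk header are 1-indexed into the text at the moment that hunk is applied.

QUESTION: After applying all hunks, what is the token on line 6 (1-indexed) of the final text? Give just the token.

Answer: wcem

Derivation:
Hunk 1: at line 3 remove [pft] add [iylf,wcem,uctuo] -> 15 lines: vkfo ewx ajg sfjy iylf wcem uctuo dbd dmedt gpm wib lzq ftmrr dmk wae
Hunk 2: at line 8 remove [dmedt,gpm] add [vro,iezp,teca] -> 16 lines: vkfo ewx ajg sfjy iylf wcem uctuo dbd vro iezp teca wib lzq ftmrr dmk wae
Hunk 3: at line 5 remove [uctuo] add [vpjh,oqz,hsc] -> 18 lines: vkfo ewx ajg sfjy iylf wcem vpjh oqz hsc dbd vro iezp teca wib lzq ftmrr dmk wae
Hunk 4: at line 16 remove [dmk] add [nnl] -> 18 lines: vkfo ewx ajg sfjy iylf wcem vpjh oqz hsc dbd vro iezp teca wib lzq ftmrr nnl wae
Final line 6: wcem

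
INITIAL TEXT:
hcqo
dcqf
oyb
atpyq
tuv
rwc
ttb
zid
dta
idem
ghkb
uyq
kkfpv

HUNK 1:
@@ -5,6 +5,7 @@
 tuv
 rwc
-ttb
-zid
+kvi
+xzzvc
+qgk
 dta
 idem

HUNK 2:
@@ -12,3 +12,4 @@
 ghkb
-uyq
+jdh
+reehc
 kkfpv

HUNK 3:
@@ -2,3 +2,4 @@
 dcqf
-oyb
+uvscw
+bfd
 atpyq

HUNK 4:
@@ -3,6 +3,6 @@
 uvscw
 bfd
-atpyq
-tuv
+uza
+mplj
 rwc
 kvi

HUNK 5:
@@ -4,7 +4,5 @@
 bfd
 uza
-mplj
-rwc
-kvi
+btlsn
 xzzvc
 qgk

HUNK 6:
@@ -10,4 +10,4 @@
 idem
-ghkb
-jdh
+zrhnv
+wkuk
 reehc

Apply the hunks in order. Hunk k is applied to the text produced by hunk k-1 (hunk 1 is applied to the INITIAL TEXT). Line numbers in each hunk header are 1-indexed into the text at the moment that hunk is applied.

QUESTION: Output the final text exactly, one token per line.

Hunk 1: at line 5 remove [ttb,zid] add [kvi,xzzvc,qgk] -> 14 lines: hcqo dcqf oyb atpyq tuv rwc kvi xzzvc qgk dta idem ghkb uyq kkfpv
Hunk 2: at line 12 remove [uyq] add [jdh,reehc] -> 15 lines: hcqo dcqf oyb atpyq tuv rwc kvi xzzvc qgk dta idem ghkb jdh reehc kkfpv
Hunk 3: at line 2 remove [oyb] add [uvscw,bfd] -> 16 lines: hcqo dcqf uvscw bfd atpyq tuv rwc kvi xzzvc qgk dta idem ghkb jdh reehc kkfpv
Hunk 4: at line 3 remove [atpyq,tuv] add [uza,mplj] -> 16 lines: hcqo dcqf uvscw bfd uza mplj rwc kvi xzzvc qgk dta idem ghkb jdh reehc kkfpv
Hunk 5: at line 4 remove [mplj,rwc,kvi] add [btlsn] -> 14 lines: hcqo dcqf uvscw bfd uza btlsn xzzvc qgk dta idem ghkb jdh reehc kkfpv
Hunk 6: at line 10 remove [ghkb,jdh] add [zrhnv,wkuk] -> 14 lines: hcqo dcqf uvscw bfd uza btlsn xzzvc qgk dta idem zrhnv wkuk reehc kkfpv

Answer: hcqo
dcqf
uvscw
bfd
uza
btlsn
xzzvc
qgk
dta
idem
zrhnv
wkuk
reehc
kkfpv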